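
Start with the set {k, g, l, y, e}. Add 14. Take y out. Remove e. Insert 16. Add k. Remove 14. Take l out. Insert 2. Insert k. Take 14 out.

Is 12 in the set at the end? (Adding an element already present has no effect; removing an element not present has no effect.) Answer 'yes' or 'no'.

Tracking the set through each operation:
Start: {e, g, k, l, y}
Event 1 (add 14): added. Set: {14, e, g, k, l, y}
Event 2 (remove y): removed. Set: {14, e, g, k, l}
Event 3 (remove e): removed. Set: {14, g, k, l}
Event 4 (add 16): added. Set: {14, 16, g, k, l}
Event 5 (add k): already present, no change. Set: {14, 16, g, k, l}
Event 6 (remove 14): removed. Set: {16, g, k, l}
Event 7 (remove l): removed. Set: {16, g, k}
Event 8 (add 2): added. Set: {16, 2, g, k}
Event 9 (add k): already present, no change. Set: {16, 2, g, k}
Event 10 (remove 14): not present, no change. Set: {16, 2, g, k}

Final set: {16, 2, g, k} (size 4)
12 is NOT in the final set.

Answer: no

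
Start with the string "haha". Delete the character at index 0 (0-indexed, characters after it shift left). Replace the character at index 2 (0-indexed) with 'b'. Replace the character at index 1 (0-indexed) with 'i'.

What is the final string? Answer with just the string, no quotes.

Answer: aib

Derivation:
Applying each edit step by step:
Start: "haha"
Op 1 (delete idx 0 = 'h'): "haha" -> "aha"
Op 2 (replace idx 2: 'a' -> 'b'): "aha" -> "ahb"
Op 3 (replace idx 1: 'h' -> 'i'): "ahb" -> "aib"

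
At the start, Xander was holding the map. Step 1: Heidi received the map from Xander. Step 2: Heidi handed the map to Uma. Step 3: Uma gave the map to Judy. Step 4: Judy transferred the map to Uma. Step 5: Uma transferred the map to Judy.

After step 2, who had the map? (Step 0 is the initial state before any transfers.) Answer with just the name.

Tracking the map holder through step 2:
After step 0 (start): Xander
After step 1: Heidi
After step 2: Uma

At step 2, the holder is Uma.

Answer: Uma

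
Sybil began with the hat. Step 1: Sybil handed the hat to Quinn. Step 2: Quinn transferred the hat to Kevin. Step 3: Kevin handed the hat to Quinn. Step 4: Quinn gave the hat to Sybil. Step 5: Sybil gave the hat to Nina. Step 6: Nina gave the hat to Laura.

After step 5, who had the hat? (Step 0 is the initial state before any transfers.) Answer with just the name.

Tracking the hat holder through step 5:
After step 0 (start): Sybil
After step 1: Quinn
After step 2: Kevin
After step 3: Quinn
After step 4: Sybil
After step 5: Nina

At step 5, the holder is Nina.

Answer: Nina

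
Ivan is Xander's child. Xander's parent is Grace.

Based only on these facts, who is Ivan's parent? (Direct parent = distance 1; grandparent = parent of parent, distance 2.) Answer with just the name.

Answer: Xander

Derivation:
Reconstructing the parent chain from the given facts:
  Grace -> Xander -> Ivan
(each arrow means 'parent of the next')
Positions in the chain (0 = top):
  position of Grace: 0
  position of Xander: 1
  position of Ivan: 2

Ivan is at position 2; the parent is 1 step up the chain, i.e. position 1: Xander.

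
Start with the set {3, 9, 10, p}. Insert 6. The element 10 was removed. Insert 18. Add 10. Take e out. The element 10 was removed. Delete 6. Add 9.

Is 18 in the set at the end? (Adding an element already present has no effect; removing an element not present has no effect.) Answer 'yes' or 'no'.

Tracking the set through each operation:
Start: {10, 3, 9, p}
Event 1 (add 6): added. Set: {10, 3, 6, 9, p}
Event 2 (remove 10): removed. Set: {3, 6, 9, p}
Event 3 (add 18): added. Set: {18, 3, 6, 9, p}
Event 4 (add 10): added. Set: {10, 18, 3, 6, 9, p}
Event 5 (remove e): not present, no change. Set: {10, 18, 3, 6, 9, p}
Event 6 (remove 10): removed. Set: {18, 3, 6, 9, p}
Event 7 (remove 6): removed. Set: {18, 3, 9, p}
Event 8 (add 9): already present, no change. Set: {18, 3, 9, p}

Final set: {18, 3, 9, p} (size 4)
18 is in the final set.

Answer: yes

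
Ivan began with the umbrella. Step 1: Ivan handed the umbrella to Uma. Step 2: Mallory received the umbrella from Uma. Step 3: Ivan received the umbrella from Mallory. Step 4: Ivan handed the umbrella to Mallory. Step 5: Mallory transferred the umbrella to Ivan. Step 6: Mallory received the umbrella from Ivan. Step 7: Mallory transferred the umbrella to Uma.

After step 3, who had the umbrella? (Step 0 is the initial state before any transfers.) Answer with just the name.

Answer: Ivan

Derivation:
Tracking the umbrella holder through step 3:
After step 0 (start): Ivan
After step 1: Uma
After step 2: Mallory
After step 3: Ivan

At step 3, the holder is Ivan.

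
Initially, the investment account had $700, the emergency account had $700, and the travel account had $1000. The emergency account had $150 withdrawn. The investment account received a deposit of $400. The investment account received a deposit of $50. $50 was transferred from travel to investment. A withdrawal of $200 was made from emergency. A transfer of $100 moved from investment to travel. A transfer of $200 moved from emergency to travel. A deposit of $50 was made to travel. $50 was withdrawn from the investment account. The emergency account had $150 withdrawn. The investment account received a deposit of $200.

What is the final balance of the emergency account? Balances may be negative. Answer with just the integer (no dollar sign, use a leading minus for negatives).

Answer: 0

Derivation:
Tracking account balances step by step:
Start: investment=700, emergency=700, travel=1000
Event 1 (withdraw 150 from emergency): emergency: 700 - 150 = 550. Balances: investment=700, emergency=550, travel=1000
Event 2 (deposit 400 to investment): investment: 700 + 400 = 1100. Balances: investment=1100, emergency=550, travel=1000
Event 3 (deposit 50 to investment): investment: 1100 + 50 = 1150. Balances: investment=1150, emergency=550, travel=1000
Event 4 (transfer 50 travel -> investment): travel: 1000 - 50 = 950, investment: 1150 + 50 = 1200. Balances: investment=1200, emergency=550, travel=950
Event 5 (withdraw 200 from emergency): emergency: 550 - 200 = 350. Balances: investment=1200, emergency=350, travel=950
Event 6 (transfer 100 investment -> travel): investment: 1200 - 100 = 1100, travel: 950 + 100 = 1050. Balances: investment=1100, emergency=350, travel=1050
Event 7 (transfer 200 emergency -> travel): emergency: 350 - 200 = 150, travel: 1050 + 200 = 1250. Balances: investment=1100, emergency=150, travel=1250
Event 8 (deposit 50 to travel): travel: 1250 + 50 = 1300. Balances: investment=1100, emergency=150, travel=1300
Event 9 (withdraw 50 from investment): investment: 1100 - 50 = 1050. Balances: investment=1050, emergency=150, travel=1300
Event 10 (withdraw 150 from emergency): emergency: 150 - 150 = 0. Balances: investment=1050, emergency=0, travel=1300
Event 11 (deposit 200 to investment): investment: 1050 + 200 = 1250. Balances: investment=1250, emergency=0, travel=1300

Final balance of emergency: 0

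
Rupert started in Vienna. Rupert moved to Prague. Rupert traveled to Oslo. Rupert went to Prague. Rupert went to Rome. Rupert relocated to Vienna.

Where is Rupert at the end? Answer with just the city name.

Tracking Rupert's location:
Start: Rupert is in Vienna.
After move 1: Vienna -> Prague. Rupert is in Prague.
After move 2: Prague -> Oslo. Rupert is in Oslo.
After move 3: Oslo -> Prague. Rupert is in Prague.
After move 4: Prague -> Rome. Rupert is in Rome.
After move 5: Rome -> Vienna. Rupert is in Vienna.

Answer: Vienna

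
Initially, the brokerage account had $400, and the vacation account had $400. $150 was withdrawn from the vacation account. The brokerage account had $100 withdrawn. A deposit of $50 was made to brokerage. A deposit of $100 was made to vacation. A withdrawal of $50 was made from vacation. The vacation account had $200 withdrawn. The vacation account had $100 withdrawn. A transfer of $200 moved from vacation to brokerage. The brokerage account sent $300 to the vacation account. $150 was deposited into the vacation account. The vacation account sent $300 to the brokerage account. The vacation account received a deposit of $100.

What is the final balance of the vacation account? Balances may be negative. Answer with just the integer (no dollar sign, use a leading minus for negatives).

Tracking account balances step by step:
Start: brokerage=400, vacation=400
Event 1 (withdraw 150 from vacation): vacation: 400 - 150 = 250. Balances: brokerage=400, vacation=250
Event 2 (withdraw 100 from brokerage): brokerage: 400 - 100 = 300. Balances: brokerage=300, vacation=250
Event 3 (deposit 50 to brokerage): brokerage: 300 + 50 = 350. Balances: brokerage=350, vacation=250
Event 4 (deposit 100 to vacation): vacation: 250 + 100 = 350. Balances: brokerage=350, vacation=350
Event 5 (withdraw 50 from vacation): vacation: 350 - 50 = 300. Balances: brokerage=350, vacation=300
Event 6 (withdraw 200 from vacation): vacation: 300 - 200 = 100. Balances: brokerage=350, vacation=100
Event 7 (withdraw 100 from vacation): vacation: 100 - 100 = 0. Balances: brokerage=350, vacation=0
Event 8 (transfer 200 vacation -> brokerage): vacation: 0 - 200 = -200, brokerage: 350 + 200 = 550. Balances: brokerage=550, vacation=-200
Event 9 (transfer 300 brokerage -> vacation): brokerage: 550 - 300 = 250, vacation: -200 + 300 = 100. Balances: brokerage=250, vacation=100
Event 10 (deposit 150 to vacation): vacation: 100 + 150 = 250. Balances: brokerage=250, vacation=250
Event 11 (transfer 300 vacation -> brokerage): vacation: 250 - 300 = -50, brokerage: 250 + 300 = 550. Balances: brokerage=550, vacation=-50
Event 12 (deposit 100 to vacation): vacation: -50 + 100 = 50. Balances: brokerage=550, vacation=50

Final balance of vacation: 50

Answer: 50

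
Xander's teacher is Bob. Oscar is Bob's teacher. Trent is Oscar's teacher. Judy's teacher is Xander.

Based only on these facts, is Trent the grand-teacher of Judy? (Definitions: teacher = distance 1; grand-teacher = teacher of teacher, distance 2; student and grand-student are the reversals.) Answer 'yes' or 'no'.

Reconstructing the teacher chain from the given facts:
  Trent -> Oscar -> Bob -> Xander -> Judy
(each arrow means 'teacher of the next')
Positions in the chain (0 = top):
  position of Trent: 0
  position of Oscar: 1
  position of Bob: 2
  position of Xander: 3
  position of Judy: 4

Trent is at position 0, Judy is at position 4; signed distance (j - i) = 4.
'grand-teacher' requires j - i = 2. Actual distance is 4, so the relation does NOT hold.

Answer: no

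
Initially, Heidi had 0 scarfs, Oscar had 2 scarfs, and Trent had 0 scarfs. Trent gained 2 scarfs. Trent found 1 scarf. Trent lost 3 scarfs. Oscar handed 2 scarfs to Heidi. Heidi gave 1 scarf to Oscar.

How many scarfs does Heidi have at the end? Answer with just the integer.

Answer: 1

Derivation:
Tracking counts step by step:
Start: Heidi=0, Oscar=2, Trent=0
Event 1 (Trent +2): Trent: 0 -> 2. State: Heidi=0, Oscar=2, Trent=2
Event 2 (Trent +1): Trent: 2 -> 3. State: Heidi=0, Oscar=2, Trent=3
Event 3 (Trent -3): Trent: 3 -> 0. State: Heidi=0, Oscar=2, Trent=0
Event 4 (Oscar -> Heidi, 2): Oscar: 2 -> 0, Heidi: 0 -> 2. State: Heidi=2, Oscar=0, Trent=0
Event 5 (Heidi -> Oscar, 1): Heidi: 2 -> 1, Oscar: 0 -> 1. State: Heidi=1, Oscar=1, Trent=0

Heidi's final count: 1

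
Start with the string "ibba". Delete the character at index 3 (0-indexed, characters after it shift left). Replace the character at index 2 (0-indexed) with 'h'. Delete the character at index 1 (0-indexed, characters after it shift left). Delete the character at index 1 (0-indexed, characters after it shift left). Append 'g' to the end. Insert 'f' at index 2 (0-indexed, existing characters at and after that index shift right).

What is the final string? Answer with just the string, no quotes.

Applying each edit step by step:
Start: "ibba"
Op 1 (delete idx 3 = 'a'): "ibba" -> "ibb"
Op 2 (replace idx 2: 'b' -> 'h'): "ibb" -> "ibh"
Op 3 (delete idx 1 = 'b'): "ibh" -> "ih"
Op 4 (delete idx 1 = 'h'): "ih" -> "i"
Op 5 (append 'g'): "i" -> "ig"
Op 6 (insert 'f' at idx 2): "ig" -> "igf"

Answer: igf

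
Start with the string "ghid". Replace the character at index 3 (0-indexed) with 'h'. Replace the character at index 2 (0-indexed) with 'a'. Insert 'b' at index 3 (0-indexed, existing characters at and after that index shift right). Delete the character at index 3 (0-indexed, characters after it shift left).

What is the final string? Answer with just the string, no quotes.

Applying each edit step by step:
Start: "ghid"
Op 1 (replace idx 3: 'd' -> 'h'): "ghid" -> "ghih"
Op 2 (replace idx 2: 'i' -> 'a'): "ghih" -> "ghah"
Op 3 (insert 'b' at idx 3): "ghah" -> "ghabh"
Op 4 (delete idx 3 = 'b'): "ghabh" -> "ghah"

Answer: ghah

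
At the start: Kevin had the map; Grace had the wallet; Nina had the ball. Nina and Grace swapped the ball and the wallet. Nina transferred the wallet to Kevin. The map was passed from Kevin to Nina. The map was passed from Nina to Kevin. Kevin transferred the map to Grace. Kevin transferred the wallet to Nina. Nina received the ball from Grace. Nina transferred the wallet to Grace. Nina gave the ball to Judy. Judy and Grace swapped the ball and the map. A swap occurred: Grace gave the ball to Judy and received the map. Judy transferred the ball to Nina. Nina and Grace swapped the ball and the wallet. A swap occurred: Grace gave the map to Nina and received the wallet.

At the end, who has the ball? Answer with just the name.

Tracking all object holders:
Start: map:Kevin, wallet:Grace, ball:Nina
Event 1 (swap ball<->wallet: now ball:Grace, wallet:Nina). State: map:Kevin, wallet:Nina, ball:Grace
Event 2 (give wallet: Nina -> Kevin). State: map:Kevin, wallet:Kevin, ball:Grace
Event 3 (give map: Kevin -> Nina). State: map:Nina, wallet:Kevin, ball:Grace
Event 4 (give map: Nina -> Kevin). State: map:Kevin, wallet:Kevin, ball:Grace
Event 5 (give map: Kevin -> Grace). State: map:Grace, wallet:Kevin, ball:Grace
Event 6 (give wallet: Kevin -> Nina). State: map:Grace, wallet:Nina, ball:Grace
Event 7 (give ball: Grace -> Nina). State: map:Grace, wallet:Nina, ball:Nina
Event 8 (give wallet: Nina -> Grace). State: map:Grace, wallet:Grace, ball:Nina
Event 9 (give ball: Nina -> Judy). State: map:Grace, wallet:Grace, ball:Judy
Event 10 (swap ball<->map: now ball:Grace, map:Judy). State: map:Judy, wallet:Grace, ball:Grace
Event 11 (swap ball<->map: now ball:Judy, map:Grace). State: map:Grace, wallet:Grace, ball:Judy
Event 12 (give ball: Judy -> Nina). State: map:Grace, wallet:Grace, ball:Nina
Event 13 (swap ball<->wallet: now ball:Grace, wallet:Nina). State: map:Grace, wallet:Nina, ball:Grace
Event 14 (swap map<->wallet: now map:Nina, wallet:Grace). State: map:Nina, wallet:Grace, ball:Grace

Final state: map:Nina, wallet:Grace, ball:Grace
The ball is held by Grace.

Answer: Grace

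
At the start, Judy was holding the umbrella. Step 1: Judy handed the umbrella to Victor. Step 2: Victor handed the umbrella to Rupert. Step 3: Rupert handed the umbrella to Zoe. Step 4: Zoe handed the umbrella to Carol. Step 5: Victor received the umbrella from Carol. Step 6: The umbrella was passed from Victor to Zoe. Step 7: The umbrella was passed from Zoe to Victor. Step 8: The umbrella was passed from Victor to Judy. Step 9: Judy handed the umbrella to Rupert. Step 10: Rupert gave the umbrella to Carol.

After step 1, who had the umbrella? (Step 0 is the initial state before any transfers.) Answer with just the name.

Tracking the umbrella holder through step 1:
After step 0 (start): Judy
After step 1: Victor

At step 1, the holder is Victor.

Answer: Victor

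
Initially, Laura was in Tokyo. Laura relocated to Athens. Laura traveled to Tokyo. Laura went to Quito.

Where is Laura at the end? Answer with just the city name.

Tracking Laura's location:
Start: Laura is in Tokyo.
After move 1: Tokyo -> Athens. Laura is in Athens.
After move 2: Athens -> Tokyo. Laura is in Tokyo.
After move 3: Tokyo -> Quito. Laura is in Quito.

Answer: Quito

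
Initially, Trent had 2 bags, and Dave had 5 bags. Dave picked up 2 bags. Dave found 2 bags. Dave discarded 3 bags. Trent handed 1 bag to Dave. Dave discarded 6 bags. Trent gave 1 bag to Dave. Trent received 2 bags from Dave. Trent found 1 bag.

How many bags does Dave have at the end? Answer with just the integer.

Tracking counts step by step:
Start: Trent=2, Dave=5
Event 1 (Dave +2): Dave: 5 -> 7. State: Trent=2, Dave=7
Event 2 (Dave +2): Dave: 7 -> 9. State: Trent=2, Dave=9
Event 3 (Dave -3): Dave: 9 -> 6. State: Trent=2, Dave=6
Event 4 (Trent -> Dave, 1): Trent: 2 -> 1, Dave: 6 -> 7. State: Trent=1, Dave=7
Event 5 (Dave -6): Dave: 7 -> 1. State: Trent=1, Dave=1
Event 6 (Trent -> Dave, 1): Trent: 1 -> 0, Dave: 1 -> 2. State: Trent=0, Dave=2
Event 7 (Dave -> Trent, 2): Dave: 2 -> 0, Trent: 0 -> 2. State: Trent=2, Dave=0
Event 8 (Trent +1): Trent: 2 -> 3. State: Trent=3, Dave=0

Dave's final count: 0

Answer: 0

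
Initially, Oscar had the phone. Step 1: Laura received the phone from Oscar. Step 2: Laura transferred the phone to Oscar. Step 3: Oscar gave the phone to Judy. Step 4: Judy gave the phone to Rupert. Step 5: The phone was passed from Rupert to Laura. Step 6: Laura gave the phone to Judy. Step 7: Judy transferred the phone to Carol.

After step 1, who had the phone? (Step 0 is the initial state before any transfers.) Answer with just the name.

Answer: Laura

Derivation:
Tracking the phone holder through step 1:
After step 0 (start): Oscar
After step 1: Laura

At step 1, the holder is Laura.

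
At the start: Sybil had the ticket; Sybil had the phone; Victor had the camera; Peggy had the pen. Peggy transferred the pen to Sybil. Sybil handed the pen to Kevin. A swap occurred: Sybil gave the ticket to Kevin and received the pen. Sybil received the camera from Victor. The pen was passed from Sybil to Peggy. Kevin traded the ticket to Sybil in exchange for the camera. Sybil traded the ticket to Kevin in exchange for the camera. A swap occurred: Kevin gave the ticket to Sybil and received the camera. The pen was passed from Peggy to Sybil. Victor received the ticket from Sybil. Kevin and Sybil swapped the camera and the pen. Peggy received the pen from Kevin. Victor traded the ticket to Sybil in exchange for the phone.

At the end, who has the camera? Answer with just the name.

Tracking all object holders:
Start: ticket:Sybil, phone:Sybil, camera:Victor, pen:Peggy
Event 1 (give pen: Peggy -> Sybil). State: ticket:Sybil, phone:Sybil, camera:Victor, pen:Sybil
Event 2 (give pen: Sybil -> Kevin). State: ticket:Sybil, phone:Sybil, camera:Victor, pen:Kevin
Event 3 (swap ticket<->pen: now ticket:Kevin, pen:Sybil). State: ticket:Kevin, phone:Sybil, camera:Victor, pen:Sybil
Event 4 (give camera: Victor -> Sybil). State: ticket:Kevin, phone:Sybil, camera:Sybil, pen:Sybil
Event 5 (give pen: Sybil -> Peggy). State: ticket:Kevin, phone:Sybil, camera:Sybil, pen:Peggy
Event 6 (swap ticket<->camera: now ticket:Sybil, camera:Kevin). State: ticket:Sybil, phone:Sybil, camera:Kevin, pen:Peggy
Event 7 (swap ticket<->camera: now ticket:Kevin, camera:Sybil). State: ticket:Kevin, phone:Sybil, camera:Sybil, pen:Peggy
Event 8 (swap ticket<->camera: now ticket:Sybil, camera:Kevin). State: ticket:Sybil, phone:Sybil, camera:Kevin, pen:Peggy
Event 9 (give pen: Peggy -> Sybil). State: ticket:Sybil, phone:Sybil, camera:Kevin, pen:Sybil
Event 10 (give ticket: Sybil -> Victor). State: ticket:Victor, phone:Sybil, camera:Kevin, pen:Sybil
Event 11 (swap camera<->pen: now camera:Sybil, pen:Kevin). State: ticket:Victor, phone:Sybil, camera:Sybil, pen:Kevin
Event 12 (give pen: Kevin -> Peggy). State: ticket:Victor, phone:Sybil, camera:Sybil, pen:Peggy
Event 13 (swap ticket<->phone: now ticket:Sybil, phone:Victor). State: ticket:Sybil, phone:Victor, camera:Sybil, pen:Peggy

Final state: ticket:Sybil, phone:Victor, camera:Sybil, pen:Peggy
The camera is held by Sybil.

Answer: Sybil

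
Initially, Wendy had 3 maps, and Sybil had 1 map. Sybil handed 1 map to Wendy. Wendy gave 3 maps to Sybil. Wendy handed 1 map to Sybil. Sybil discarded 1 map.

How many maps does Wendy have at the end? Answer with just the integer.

Tracking counts step by step:
Start: Wendy=3, Sybil=1
Event 1 (Sybil -> Wendy, 1): Sybil: 1 -> 0, Wendy: 3 -> 4. State: Wendy=4, Sybil=0
Event 2 (Wendy -> Sybil, 3): Wendy: 4 -> 1, Sybil: 0 -> 3. State: Wendy=1, Sybil=3
Event 3 (Wendy -> Sybil, 1): Wendy: 1 -> 0, Sybil: 3 -> 4. State: Wendy=0, Sybil=4
Event 4 (Sybil -1): Sybil: 4 -> 3. State: Wendy=0, Sybil=3

Wendy's final count: 0

Answer: 0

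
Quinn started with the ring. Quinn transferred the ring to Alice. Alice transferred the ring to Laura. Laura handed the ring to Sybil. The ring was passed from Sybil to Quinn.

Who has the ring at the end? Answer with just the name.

Tracking the ring through each event:
Start: Quinn has the ring.
After event 1: Alice has the ring.
After event 2: Laura has the ring.
After event 3: Sybil has the ring.
After event 4: Quinn has the ring.

Answer: Quinn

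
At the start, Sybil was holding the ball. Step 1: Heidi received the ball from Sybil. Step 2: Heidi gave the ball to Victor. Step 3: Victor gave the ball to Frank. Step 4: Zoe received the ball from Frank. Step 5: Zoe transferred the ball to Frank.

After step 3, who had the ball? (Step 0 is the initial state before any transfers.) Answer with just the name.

Tracking the ball holder through step 3:
After step 0 (start): Sybil
After step 1: Heidi
After step 2: Victor
After step 3: Frank

At step 3, the holder is Frank.

Answer: Frank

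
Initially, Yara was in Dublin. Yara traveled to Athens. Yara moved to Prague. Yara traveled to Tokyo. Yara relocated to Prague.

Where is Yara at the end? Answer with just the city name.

Tracking Yara's location:
Start: Yara is in Dublin.
After move 1: Dublin -> Athens. Yara is in Athens.
After move 2: Athens -> Prague. Yara is in Prague.
After move 3: Prague -> Tokyo. Yara is in Tokyo.
After move 4: Tokyo -> Prague. Yara is in Prague.

Answer: Prague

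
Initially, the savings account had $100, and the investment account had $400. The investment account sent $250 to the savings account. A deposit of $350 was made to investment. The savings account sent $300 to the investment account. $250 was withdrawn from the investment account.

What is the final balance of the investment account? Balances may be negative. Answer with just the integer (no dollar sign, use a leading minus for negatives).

Answer: 550

Derivation:
Tracking account balances step by step:
Start: savings=100, investment=400
Event 1 (transfer 250 investment -> savings): investment: 400 - 250 = 150, savings: 100 + 250 = 350. Balances: savings=350, investment=150
Event 2 (deposit 350 to investment): investment: 150 + 350 = 500. Balances: savings=350, investment=500
Event 3 (transfer 300 savings -> investment): savings: 350 - 300 = 50, investment: 500 + 300 = 800. Balances: savings=50, investment=800
Event 4 (withdraw 250 from investment): investment: 800 - 250 = 550. Balances: savings=50, investment=550

Final balance of investment: 550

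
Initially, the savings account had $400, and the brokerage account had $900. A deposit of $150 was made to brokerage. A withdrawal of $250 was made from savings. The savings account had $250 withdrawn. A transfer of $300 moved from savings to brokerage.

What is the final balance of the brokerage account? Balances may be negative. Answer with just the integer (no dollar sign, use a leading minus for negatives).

Tracking account balances step by step:
Start: savings=400, brokerage=900
Event 1 (deposit 150 to brokerage): brokerage: 900 + 150 = 1050. Balances: savings=400, brokerage=1050
Event 2 (withdraw 250 from savings): savings: 400 - 250 = 150. Balances: savings=150, brokerage=1050
Event 3 (withdraw 250 from savings): savings: 150 - 250 = -100. Balances: savings=-100, brokerage=1050
Event 4 (transfer 300 savings -> brokerage): savings: -100 - 300 = -400, brokerage: 1050 + 300 = 1350. Balances: savings=-400, brokerage=1350

Final balance of brokerage: 1350

Answer: 1350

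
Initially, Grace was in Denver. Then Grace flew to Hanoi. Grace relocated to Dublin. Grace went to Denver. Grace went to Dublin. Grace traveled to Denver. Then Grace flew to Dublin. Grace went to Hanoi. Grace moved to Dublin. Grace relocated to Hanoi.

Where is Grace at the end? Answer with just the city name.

Tracking Grace's location:
Start: Grace is in Denver.
After move 1: Denver -> Hanoi. Grace is in Hanoi.
After move 2: Hanoi -> Dublin. Grace is in Dublin.
After move 3: Dublin -> Denver. Grace is in Denver.
After move 4: Denver -> Dublin. Grace is in Dublin.
After move 5: Dublin -> Denver. Grace is in Denver.
After move 6: Denver -> Dublin. Grace is in Dublin.
After move 7: Dublin -> Hanoi. Grace is in Hanoi.
After move 8: Hanoi -> Dublin. Grace is in Dublin.
After move 9: Dublin -> Hanoi. Grace is in Hanoi.

Answer: Hanoi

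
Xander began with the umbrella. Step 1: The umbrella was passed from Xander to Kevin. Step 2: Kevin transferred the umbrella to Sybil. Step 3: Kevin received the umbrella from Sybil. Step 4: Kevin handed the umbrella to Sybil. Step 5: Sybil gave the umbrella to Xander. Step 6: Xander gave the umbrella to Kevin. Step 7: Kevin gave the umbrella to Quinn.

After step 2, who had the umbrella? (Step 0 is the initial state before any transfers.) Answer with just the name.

Tracking the umbrella holder through step 2:
After step 0 (start): Xander
After step 1: Kevin
After step 2: Sybil

At step 2, the holder is Sybil.

Answer: Sybil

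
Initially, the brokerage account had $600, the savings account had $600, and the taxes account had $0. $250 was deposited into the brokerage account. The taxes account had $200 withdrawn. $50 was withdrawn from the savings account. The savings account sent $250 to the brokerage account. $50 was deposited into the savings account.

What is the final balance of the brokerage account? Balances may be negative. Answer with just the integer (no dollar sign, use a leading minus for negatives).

Tracking account balances step by step:
Start: brokerage=600, savings=600, taxes=0
Event 1 (deposit 250 to brokerage): brokerage: 600 + 250 = 850. Balances: brokerage=850, savings=600, taxes=0
Event 2 (withdraw 200 from taxes): taxes: 0 - 200 = -200. Balances: brokerage=850, savings=600, taxes=-200
Event 3 (withdraw 50 from savings): savings: 600 - 50 = 550. Balances: brokerage=850, savings=550, taxes=-200
Event 4 (transfer 250 savings -> brokerage): savings: 550 - 250 = 300, brokerage: 850 + 250 = 1100. Balances: brokerage=1100, savings=300, taxes=-200
Event 5 (deposit 50 to savings): savings: 300 + 50 = 350. Balances: brokerage=1100, savings=350, taxes=-200

Final balance of brokerage: 1100

Answer: 1100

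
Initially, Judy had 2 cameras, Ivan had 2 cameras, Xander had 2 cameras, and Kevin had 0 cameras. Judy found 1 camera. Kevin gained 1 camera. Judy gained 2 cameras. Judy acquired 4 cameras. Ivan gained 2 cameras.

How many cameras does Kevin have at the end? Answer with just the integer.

Answer: 1

Derivation:
Tracking counts step by step:
Start: Judy=2, Ivan=2, Xander=2, Kevin=0
Event 1 (Judy +1): Judy: 2 -> 3. State: Judy=3, Ivan=2, Xander=2, Kevin=0
Event 2 (Kevin +1): Kevin: 0 -> 1. State: Judy=3, Ivan=2, Xander=2, Kevin=1
Event 3 (Judy +2): Judy: 3 -> 5. State: Judy=5, Ivan=2, Xander=2, Kevin=1
Event 4 (Judy +4): Judy: 5 -> 9. State: Judy=9, Ivan=2, Xander=2, Kevin=1
Event 5 (Ivan +2): Ivan: 2 -> 4. State: Judy=9, Ivan=4, Xander=2, Kevin=1

Kevin's final count: 1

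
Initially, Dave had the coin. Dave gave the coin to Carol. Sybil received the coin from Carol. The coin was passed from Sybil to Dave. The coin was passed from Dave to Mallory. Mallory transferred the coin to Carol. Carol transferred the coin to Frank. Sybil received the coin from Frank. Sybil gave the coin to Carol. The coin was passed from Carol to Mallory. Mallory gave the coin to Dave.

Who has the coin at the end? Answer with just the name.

Tracking the coin through each event:
Start: Dave has the coin.
After event 1: Carol has the coin.
After event 2: Sybil has the coin.
After event 3: Dave has the coin.
After event 4: Mallory has the coin.
After event 5: Carol has the coin.
After event 6: Frank has the coin.
After event 7: Sybil has the coin.
After event 8: Carol has the coin.
After event 9: Mallory has the coin.
After event 10: Dave has the coin.

Answer: Dave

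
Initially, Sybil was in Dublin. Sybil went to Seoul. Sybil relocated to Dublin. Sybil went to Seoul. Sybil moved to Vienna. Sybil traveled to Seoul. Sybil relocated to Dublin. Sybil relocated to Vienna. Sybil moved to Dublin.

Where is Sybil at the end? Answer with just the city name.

Answer: Dublin

Derivation:
Tracking Sybil's location:
Start: Sybil is in Dublin.
After move 1: Dublin -> Seoul. Sybil is in Seoul.
After move 2: Seoul -> Dublin. Sybil is in Dublin.
After move 3: Dublin -> Seoul. Sybil is in Seoul.
After move 4: Seoul -> Vienna. Sybil is in Vienna.
After move 5: Vienna -> Seoul. Sybil is in Seoul.
After move 6: Seoul -> Dublin. Sybil is in Dublin.
After move 7: Dublin -> Vienna. Sybil is in Vienna.
After move 8: Vienna -> Dublin. Sybil is in Dublin.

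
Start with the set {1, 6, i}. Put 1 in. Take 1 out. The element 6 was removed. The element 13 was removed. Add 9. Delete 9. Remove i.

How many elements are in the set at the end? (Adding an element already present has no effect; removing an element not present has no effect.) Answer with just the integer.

Answer: 0

Derivation:
Tracking the set through each operation:
Start: {1, 6, i}
Event 1 (add 1): already present, no change. Set: {1, 6, i}
Event 2 (remove 1): removed. Set: {6, i}
Event 3 (remove 6): removed. Set: {i}
Event 4 (remove 13): not present, no change. Set: {i}
Event 5 (add 9): added. Set: {9, i}
Event 6 (remove 9): removed. Set: {i}
Event 7 (remove i): removed. Set: {}

Final set: {} (size 0)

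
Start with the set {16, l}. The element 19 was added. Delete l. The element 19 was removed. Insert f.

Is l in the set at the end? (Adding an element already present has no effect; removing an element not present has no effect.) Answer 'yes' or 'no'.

Answer: no

Derivation:
Tracking the set through each operation:
Start: {16, l}
Event 1 (add 19): added. Set: {16, 19, l}
Event 2 (remove l): removed. Set: {16, 19}
Event 3 (remove 19): removed. Set: {16}
Event 4 (add f): added. Set: {16, f}

Final set: {16, f} (size 2)
l is NOT in the final set.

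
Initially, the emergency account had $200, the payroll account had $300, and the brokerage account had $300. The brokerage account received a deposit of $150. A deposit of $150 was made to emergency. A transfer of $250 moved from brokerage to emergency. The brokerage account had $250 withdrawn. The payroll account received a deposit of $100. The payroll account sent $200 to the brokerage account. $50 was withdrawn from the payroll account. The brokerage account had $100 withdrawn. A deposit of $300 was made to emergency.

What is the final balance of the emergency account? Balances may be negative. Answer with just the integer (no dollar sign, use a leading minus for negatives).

Answer: 900

Derivation:
Tracking account balances step by step:
Start: emergency=200, payroll=300, brokerage=300
Event 1 (deposit 150 to brokerage): brokerage: 300 + 150 = 450. Balances: emergency=200, payroll=300, brokerage=450
Event 2 (deposit 150 to emergency): emergency: 200 + 150 = 350. Balances: emergency=350, payroll=300, brokerage=450
Event 3 (transfer 250 brokerage -> emergency): brokerage: 450 - 250 = 200, emergency: 350 + 250 = 600. Balances: emergency=600, payroll=300, brokerage=200
Event 4 (withdraw 250 from brokerage): brokerage: 200 - 250 = -50. Balances: emergency=600, payroll=300, brokerage=-50
Event 5 (deposit 100 to payroll): payroll: 300 + 100 = 400. Balances: emergency=600, payroll=400, brokerage=-50
Event 6 (transfer 200 payroll -> brokerage): payroll: 400 - 200 = 200, brokerage: -50 + 200 = 150. Balances: emergency=600, payroll=200, brokerage=150
Event 7 (withdraw 50 from payroll): payroll: 200 - 50 = 150. Balances: emergency=600, payroll=150, brokerage=150
Event 8 (withdraw 100 from brokerage): brokerage: 150 - 100 = 50. Balances: emergency=600, payroll=150, brokerage=50
Event 9 (deposit 300 to emergency): emergency: 600 + 300 = 900. Balances: emergency=900, payroll=150, brokerage=50

Final balance of emergency: 900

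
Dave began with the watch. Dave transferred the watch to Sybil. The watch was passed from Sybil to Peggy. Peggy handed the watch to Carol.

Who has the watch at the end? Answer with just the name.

Tracking the watch through each event:
Start: Dave has the watch.
After event 1: Sybil has the watch.
After event 2: Peggy has the watch.
After event 3: Carol has the watch.

Answer: Carol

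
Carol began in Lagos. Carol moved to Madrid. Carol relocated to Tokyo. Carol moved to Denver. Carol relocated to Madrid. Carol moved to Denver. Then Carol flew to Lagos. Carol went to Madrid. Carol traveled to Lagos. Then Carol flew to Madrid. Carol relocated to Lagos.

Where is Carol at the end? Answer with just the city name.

Answer: Lagos

Derivation:
Tracking Carol's location:
Start: Carol is in Lagos.
After move 1: Lagos -> Madrid. Carol is in Madrid.
After move 2: Madrid -> Tokyo. Carol is in Tokyo.
After move 3: Tokyo -> Denver. Carol is in Denver.
After move 4: Denver -> Madrid. Carol is in Madrid.
After move 5: Madrid -> Denver. Carol is in Denver.
After move 6: Denver -> Lagos. Carol is in Lagos.
After move 7: Lagos -> Madrid. Carol is in Madrid.
After move 8: Madrid -> Lagos. Carol is in Lagos.
After move 9: Lagos -> Madrid. Carol is in Madrid.
After move 10: Madrid -> Lagos. Carol is in Lagos.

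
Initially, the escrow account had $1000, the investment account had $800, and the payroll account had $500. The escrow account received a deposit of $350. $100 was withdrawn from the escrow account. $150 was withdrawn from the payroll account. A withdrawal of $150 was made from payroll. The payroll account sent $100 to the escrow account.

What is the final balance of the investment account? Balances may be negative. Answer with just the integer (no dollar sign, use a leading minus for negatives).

Answer: 800

Derivation:
Tracking account balances step by step:
Start: escrow=1000, investment=800, payroll=500
Event 1 (deposit 350 to escrow): escrow: 1000 + 350 = 1350. Balances: escrow=1350, investment=800, payroll=500
Event 2 (withdraw 100 from escrow): escrow: 1350 - 100 = 1250. Balances: escrow=1250, investment=800, payroll=500
Event 3 (withdraw 150 from payroll): payroll: 500 - 150 = 350. Balances: escrow=1250, investment=800, payroll=350
Event 4 (withdraw 150 from payroll): payroll: 350 - 150 = 200. Balances: escrow=1250, investment=800, payroll=200
Event 5 (transfer 100 payroll -> escrow): payroll: 200 - 100 = 100, escrow: 1250 + 100 = 1350. Balances: escrow=1350, investment=800, payroll=100

Final balance of investment: 800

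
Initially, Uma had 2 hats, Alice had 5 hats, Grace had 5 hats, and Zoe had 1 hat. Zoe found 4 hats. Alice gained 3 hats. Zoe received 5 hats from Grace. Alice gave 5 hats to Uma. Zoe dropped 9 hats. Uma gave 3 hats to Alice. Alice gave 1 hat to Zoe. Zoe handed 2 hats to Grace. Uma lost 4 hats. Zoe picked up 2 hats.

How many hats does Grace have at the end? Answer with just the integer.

Tracking counts step by step:
Start: Uma=2, Alice=5, Grace=5, Zoe=1
Event 1 (Zoe +4): Zoe: 1 -> 5. State: Uma=2, Alice=5, Grace=5, Zoe=5
Event 2 (Alice +3): Alice: 5 -> 8. State: Uma=2, Alice=8, Grace=5, Zoe=5
Event 3 (Grace -> Zoe, 5): Grace: 5 -> 0, Zoe: 5 -> 10. State: Uma=2, Alice=8, Grace=0, Zoe=10
Event 4 (Alice -> Uma, 5): Alice: 8 -> 3, Uma: 2 -> 7. State: Uma=7, Alice=3, Grace=0, Zoe=10
Event 5 (Zoe -9): Zoe: 10 -> 1. State: Uma=7, Alice=3, Grace=0, Zoe=1
Event 6 (Uma -> Alice, 3): Uma: 7 -> 4, Alice: 3 -> 6. State: Uma=4, Alice=6, Grace=0, Zoe=1
Event 7 (Alice -> Zoe, 1): Alice: 6 -> 5, Zoe: 1 -> 2. State: Uma=4, Alice=5, Grace=0, Zoe=2
Event 8 (Zoe -> Grace, 2): Zoe: 2 -> 0, Grace: 0 -> 2. State: Uma=4, Alice=5, Grace=2, Zoe=0
Event 9 (Uma -4): Uma: 4 -> 0. State: Uma=0, Alice=5, Grace=2, Zoe=0
Event 10 (Zoe +2): Zoe: 0 -> 2. State: Uma=0, Alice=5, Grace=2, Zoe=2

Grace's final count: 2

Answer: 2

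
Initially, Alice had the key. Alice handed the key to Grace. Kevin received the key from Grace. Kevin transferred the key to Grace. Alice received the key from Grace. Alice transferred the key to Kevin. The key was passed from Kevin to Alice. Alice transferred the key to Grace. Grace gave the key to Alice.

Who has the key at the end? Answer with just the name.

Tracking the key through each event:
Start: Alice has the key.
After event 1: Grace has the key.
After event 2: Kevin has the key.
After event 3: Grace has the key.
After event 4: Alice has the key.
After event 5: Kevin has the key.
After event 6: Alice has the key.
After event 7: Grace has the key.
After event 8: Alice has the key.

Answer: Alice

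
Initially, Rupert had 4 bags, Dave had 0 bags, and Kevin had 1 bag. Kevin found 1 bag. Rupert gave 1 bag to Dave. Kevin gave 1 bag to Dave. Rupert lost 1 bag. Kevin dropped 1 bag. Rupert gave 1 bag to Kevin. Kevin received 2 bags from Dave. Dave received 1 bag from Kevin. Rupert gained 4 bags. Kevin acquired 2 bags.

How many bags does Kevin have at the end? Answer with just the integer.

Answer: 4

Derivation:
Tracking counts step by step:
Start: Rupert=4, Dave=0, Kevin=1
Event 1 (Kevin +1): Kevin: 1 -> 2. State: Rupert=4, Dave=0, Kevin=2
Event 2 (Rupert -> Dave, 1): Rupert: 4 -> 3, Dave: 0 -> 1. State: Rupert=3, Dave=1, Kevin=2
Event 3 (Kevin -> Dave, 1): Kevin: 2 -> 1, Dave: 1 -> 2. State: Rupert=3, Dave=2, Kevin=1
Event 4 (Rupert -1): Rupert: 3 -> 2. State: Rupert=2, Dave=2, Kevin=1
Event 5 (Kevin -1): Kevin: 1 -> 0. State: Rupert=2, Dave=2, Kevin=0
Event 6 (Rupert -> Kevin, 1): Rupert: 2 -> 1, Kevin: 0 -> 1. State: Rupert=1, Dave=2, Kevin=1
Event 7 (Dave -> Kevin, 2): Dave: 2 -> 0, Kevin: 1 -> 3. State: Rupert=1, Dave=0, Kevin=3
Event 8 (Kevin -> Dave, 1): Kevin: 3 -> 2, Dave: 0 -> 1. State: Rupert=1, Dave=1, Kevin=2
Event 9 (Rupert +4): Rupert: 1 -> 5. State: Rupert=5, Dave=1, Kevin=2
Event 10 (Kevin +2): Kevin: 2 -> 4. State: Rupert=5, Dave=1, Kevin=4

Kevin's final count: 4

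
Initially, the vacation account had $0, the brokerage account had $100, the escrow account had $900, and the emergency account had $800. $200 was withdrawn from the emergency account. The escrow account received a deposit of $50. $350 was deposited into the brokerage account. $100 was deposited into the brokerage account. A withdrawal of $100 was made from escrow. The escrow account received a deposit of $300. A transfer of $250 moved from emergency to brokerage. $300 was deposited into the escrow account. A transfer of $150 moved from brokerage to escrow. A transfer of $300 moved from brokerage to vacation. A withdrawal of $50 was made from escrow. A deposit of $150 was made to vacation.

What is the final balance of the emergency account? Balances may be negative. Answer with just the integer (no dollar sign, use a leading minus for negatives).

Tracking account balances step by step:
Start: vacation=0, brokerage=100, escrow=900, emergency=800
Event 1 (withdraw 200 from emergency): emergency: 800 - 200 = 600. Balances: vacation=0, brokerage=100, escrow=900, emergency=600
Event 2 (deposit 50 to escrow): escrow: 900 + 50 = 950. Balances: vacation=0, brokerage=100, escrow=950, emergency=600
Event 3 (deposit 350 to brokerage): brokerage: 100 + 350 = 450. Balances: vacation=0, brokerage=450, escrow=950, emergency=600
Event 4 (deposit 100 to brokerage): brokerage: 450 + 100 = 550. Balances: vacation=0, brokerage=550, escrow=950, emergency=600
Event 5 (withdraw 100 from escrow): escrow: 950 - 100 = 850. Balances: vacation=0, brokerage=550, escrow=850, emergency=600
Event 6 (deposit 300 to escrow): escrow: 850 + 300 = 1150. Balances: vacation=0, brokerage=550, escrow=1150, emergency=600
Event 7 (transfer 250 emergency -> brokerage): emergency: 600 - 250 = 350, brokerage: 550 + 250 = 800. Balances: vacation=0, brokerage=800, escrow=1150, emergency=350
Event 8 (deposit 300 to escrow): escrow: 1150 + 300 = 1450. Balances: vacation=0, brokerage=800, escrow=1450, emergency=350
Event 9 (transfer 150 brokerage -> escrow): brokerage: 800 - 150 = 650, escrow: 1450 + 150 = 1600. Balances: vacation=0, brokerage=650, escrow=1600, emergency=350
Event 10 (transfer 300 brokerage -> vacation): brokerage: 650 - 300 = 350, vacation: 0 + 300 = 300. Balances: vacation=300, brokerage=350, escrow=1600, emergency=350
Event 11 (withdraw 50 from escrow): escrow: 1600 - 50 = 1550. Balances: vacation=300, brokerage=350, escrow=1550, emergency=350
Event 12 (deposit 150 to vacation): vacation: 300 + 150 = 450. Balances: vacation=450, brokerage=350, escrow=1550, emergency=350

Final balance of emergency: 350

Answer: 350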